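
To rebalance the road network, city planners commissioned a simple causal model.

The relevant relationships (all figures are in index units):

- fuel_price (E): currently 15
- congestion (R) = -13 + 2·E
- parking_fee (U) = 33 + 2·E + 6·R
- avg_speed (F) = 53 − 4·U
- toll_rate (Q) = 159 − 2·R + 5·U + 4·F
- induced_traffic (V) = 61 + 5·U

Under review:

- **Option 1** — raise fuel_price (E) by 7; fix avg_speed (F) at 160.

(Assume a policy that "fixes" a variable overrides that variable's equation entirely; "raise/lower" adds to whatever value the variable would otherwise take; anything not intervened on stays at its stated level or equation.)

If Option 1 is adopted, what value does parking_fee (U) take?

263

Option 1 (E + 7, F := 160):
  E = 15 + 7 = 22
  R = -13 + 2·22 = 31
  U = 33 + 2·22 + 6·31 = 263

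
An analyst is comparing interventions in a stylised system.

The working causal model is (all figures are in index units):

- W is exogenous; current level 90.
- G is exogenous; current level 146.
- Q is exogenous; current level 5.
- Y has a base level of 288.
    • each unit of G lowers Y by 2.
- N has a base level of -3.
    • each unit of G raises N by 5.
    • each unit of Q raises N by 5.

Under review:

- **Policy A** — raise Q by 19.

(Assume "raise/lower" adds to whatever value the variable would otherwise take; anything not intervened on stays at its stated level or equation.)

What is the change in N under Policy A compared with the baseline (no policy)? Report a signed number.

Baseline:
  G = 146
  Q = 5
  N = -3 + 5·146 + 5·5 = 752
Policy A (Q + 19):
  G = 146
  Q = 5 + 19 = 24
  N = -3 + 5·146 + 5·24 = 847
Change in N: 847 − 752 = 95

95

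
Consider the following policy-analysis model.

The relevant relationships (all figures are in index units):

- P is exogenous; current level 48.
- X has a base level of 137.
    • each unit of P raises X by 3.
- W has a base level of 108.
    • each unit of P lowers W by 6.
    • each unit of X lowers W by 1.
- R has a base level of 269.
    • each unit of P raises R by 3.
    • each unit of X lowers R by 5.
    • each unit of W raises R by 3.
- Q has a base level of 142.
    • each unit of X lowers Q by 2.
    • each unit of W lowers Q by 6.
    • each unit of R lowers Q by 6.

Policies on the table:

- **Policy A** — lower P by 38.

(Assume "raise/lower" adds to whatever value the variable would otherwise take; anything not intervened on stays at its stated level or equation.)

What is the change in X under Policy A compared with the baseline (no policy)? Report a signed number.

Baseline:
  P = 48
  X = 137 + 3·48 = 281
Policy A (P − 38):
  P = 48 − 38 = 10
  X = 137 + 3·10 = 167
Change in X: 167 − 281 = -114

-114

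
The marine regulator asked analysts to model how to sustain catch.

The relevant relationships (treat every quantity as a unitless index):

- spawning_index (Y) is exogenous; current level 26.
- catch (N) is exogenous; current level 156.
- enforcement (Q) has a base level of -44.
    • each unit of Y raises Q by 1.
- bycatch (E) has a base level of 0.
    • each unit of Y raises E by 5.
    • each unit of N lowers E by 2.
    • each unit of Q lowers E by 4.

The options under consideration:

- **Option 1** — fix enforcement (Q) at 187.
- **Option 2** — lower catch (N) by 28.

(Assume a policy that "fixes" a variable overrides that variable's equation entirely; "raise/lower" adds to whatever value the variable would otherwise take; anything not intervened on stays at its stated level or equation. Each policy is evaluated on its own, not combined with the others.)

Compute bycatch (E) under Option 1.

Option 1 (Q := 187):
  Y = 26
  N = 156
  Q = 187
  E = 0 + 5·26 − 2·156 − 4·187 = -930

-930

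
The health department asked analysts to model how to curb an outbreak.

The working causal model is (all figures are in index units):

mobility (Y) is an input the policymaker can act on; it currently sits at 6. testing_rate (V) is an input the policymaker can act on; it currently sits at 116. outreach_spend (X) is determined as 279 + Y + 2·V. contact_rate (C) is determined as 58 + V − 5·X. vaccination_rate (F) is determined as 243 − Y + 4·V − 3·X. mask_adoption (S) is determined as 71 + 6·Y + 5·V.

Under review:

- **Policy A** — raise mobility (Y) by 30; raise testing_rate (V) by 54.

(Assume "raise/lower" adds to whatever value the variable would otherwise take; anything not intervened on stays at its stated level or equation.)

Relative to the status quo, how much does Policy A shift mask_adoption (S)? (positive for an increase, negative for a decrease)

450

Baseline:
  Y = 6
  V = 116
  S = 71 + 6·6 + 5·116 = 687
Policy A (Y + 30, V + 54):
  Y = 6 + 30 = 36
  V = 116 + 54 = 170
  S = 71 + 6·36 + 5·170 = 1137
Change in S: 1137 − 687 = 450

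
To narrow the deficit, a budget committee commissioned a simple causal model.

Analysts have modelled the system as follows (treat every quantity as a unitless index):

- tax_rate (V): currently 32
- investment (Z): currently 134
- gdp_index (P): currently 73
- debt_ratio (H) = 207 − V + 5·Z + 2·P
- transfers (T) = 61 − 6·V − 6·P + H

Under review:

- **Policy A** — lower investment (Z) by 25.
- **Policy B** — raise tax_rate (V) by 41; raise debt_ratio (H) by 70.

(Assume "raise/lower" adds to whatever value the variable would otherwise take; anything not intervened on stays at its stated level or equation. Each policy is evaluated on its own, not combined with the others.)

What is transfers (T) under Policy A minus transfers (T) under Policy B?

Policy A (Z − 25):
  V = 32
  Z = 134 − 25 = 109
  P = 73
  H = 207 − 32 + 5·109 + 2·73 = 866
  T = 61 − 6·32 − 6·73 + 866 = 297
Policy B (V + 41, H + 70):
  V = 32 + 41 = 73
  Z = 134
  P = 73
  H = 207 − 73 + 5·134 + 2·73 (+70 from intervention) = 1020
  T = 61 − 6·73 − 6·73 + 1020 = 205
T: 297 − 205 = 92

92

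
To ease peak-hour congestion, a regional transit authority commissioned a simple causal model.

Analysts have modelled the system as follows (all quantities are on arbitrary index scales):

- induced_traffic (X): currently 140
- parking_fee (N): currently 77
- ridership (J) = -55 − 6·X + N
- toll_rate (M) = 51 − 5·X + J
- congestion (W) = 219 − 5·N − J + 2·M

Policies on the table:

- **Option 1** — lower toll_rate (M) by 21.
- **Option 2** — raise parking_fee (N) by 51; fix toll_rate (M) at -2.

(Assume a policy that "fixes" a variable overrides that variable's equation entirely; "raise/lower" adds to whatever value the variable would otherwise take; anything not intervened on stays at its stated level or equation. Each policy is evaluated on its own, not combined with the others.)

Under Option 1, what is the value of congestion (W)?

-2324

Option 1 (M − 21):
  X = 140
  N = 77
  J = -55 − 6·140 + 77 = -818
  M = 51 − 5·140 + (-818) (−21 from intervention) = -1488
  W = 219 − 5·77 − (-818) + 2·(-1488) = -2324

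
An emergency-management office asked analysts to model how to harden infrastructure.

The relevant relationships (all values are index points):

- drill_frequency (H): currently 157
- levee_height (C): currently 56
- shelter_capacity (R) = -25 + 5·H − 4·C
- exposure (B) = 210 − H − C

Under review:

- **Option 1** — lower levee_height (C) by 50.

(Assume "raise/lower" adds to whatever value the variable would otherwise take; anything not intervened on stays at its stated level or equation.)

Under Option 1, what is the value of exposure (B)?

47

Option 1 (C − 50):
  H = 157
  C = 56 − 50 = 6
  B = 210 − 157 − 6 = 47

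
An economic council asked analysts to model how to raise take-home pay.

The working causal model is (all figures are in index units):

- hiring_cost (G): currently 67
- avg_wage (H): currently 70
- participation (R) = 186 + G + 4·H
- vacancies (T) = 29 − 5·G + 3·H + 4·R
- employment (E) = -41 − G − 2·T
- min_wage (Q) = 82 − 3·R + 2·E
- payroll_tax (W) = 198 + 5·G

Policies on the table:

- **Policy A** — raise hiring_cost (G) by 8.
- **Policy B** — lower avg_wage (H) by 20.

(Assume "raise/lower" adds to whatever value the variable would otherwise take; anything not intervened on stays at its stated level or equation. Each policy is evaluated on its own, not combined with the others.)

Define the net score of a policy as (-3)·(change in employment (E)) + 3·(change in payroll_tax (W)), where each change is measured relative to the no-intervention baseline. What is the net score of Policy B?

-2280

Baseline:
  G = 67
  H = 70
  R = 186 + 67 + 4·70 = 533
  T = 29 − 5·67 + 3·70 + 4·533 = 2036
  E = -41 − 67 − 2·2036 = -4180
  W = 198 + 5·67 = 533
Policy B (H − 20):
  G = 67
  H = 70 − 20 = 50
  R = 186 + 67 + 4·50 = 453
  T = 29 − 5·67 + 3·50 + 4·453 = 1656
  E = -41 − 67 − 2·1656 = -3420
  W = 198 + 5·67 = 533
ΔE = -3420 − (-4180) = 760; ΔW = 533 − 533 = 0
Score = (-3)·760 + 3·0 = -2280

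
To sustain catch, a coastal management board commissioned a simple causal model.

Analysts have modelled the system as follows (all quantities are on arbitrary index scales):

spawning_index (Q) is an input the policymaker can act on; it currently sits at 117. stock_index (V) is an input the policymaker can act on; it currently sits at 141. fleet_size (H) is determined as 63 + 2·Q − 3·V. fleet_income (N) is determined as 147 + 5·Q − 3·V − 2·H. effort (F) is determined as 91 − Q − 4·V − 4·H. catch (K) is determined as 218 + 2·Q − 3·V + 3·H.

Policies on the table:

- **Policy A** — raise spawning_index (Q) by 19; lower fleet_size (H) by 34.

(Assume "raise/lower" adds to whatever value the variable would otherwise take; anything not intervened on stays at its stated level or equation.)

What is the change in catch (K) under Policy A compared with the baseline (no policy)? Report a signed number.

50

Baseline:
  Q = 117
  V = 141
  H = 63 + 2·117 − 3·141 = -126
  K = 218 + 2·117 − 3·141 + 3·(-126) = -349
Policy A (Q + 19, H − 34):
  Q = 117 + 19 = 136
  V = 141
  H = 63 + 2·136 − 3·141 (−34 from intervention) = -122
  K = 218 + 2·136 − 3·141 + 3·(-122) = -299
Change in K: -299 − (-349) = 50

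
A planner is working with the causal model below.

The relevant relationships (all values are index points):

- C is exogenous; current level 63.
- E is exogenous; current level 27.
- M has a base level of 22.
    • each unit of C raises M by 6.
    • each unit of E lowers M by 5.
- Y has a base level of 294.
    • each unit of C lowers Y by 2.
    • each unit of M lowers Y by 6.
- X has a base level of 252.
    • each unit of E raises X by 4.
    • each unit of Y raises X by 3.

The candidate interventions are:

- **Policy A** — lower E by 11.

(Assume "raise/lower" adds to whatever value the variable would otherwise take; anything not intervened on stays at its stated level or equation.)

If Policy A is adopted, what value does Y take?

-1752

Policy A (E − 11):
  C = 63
  E = 27 − 11 = 16
  M = 22 + 6·63 − 5·16 = 320
  Y = 294 − 2·63 − 6·320 = -1752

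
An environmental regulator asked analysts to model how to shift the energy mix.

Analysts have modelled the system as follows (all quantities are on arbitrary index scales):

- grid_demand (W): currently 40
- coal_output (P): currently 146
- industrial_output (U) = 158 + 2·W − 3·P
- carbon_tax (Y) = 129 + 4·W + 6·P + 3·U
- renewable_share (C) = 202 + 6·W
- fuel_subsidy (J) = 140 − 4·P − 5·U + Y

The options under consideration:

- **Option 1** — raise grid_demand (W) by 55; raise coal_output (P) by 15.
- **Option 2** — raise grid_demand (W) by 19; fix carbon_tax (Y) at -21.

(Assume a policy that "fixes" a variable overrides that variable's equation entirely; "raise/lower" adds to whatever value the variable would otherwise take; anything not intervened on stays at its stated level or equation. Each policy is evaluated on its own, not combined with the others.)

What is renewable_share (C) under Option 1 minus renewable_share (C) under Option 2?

Option 1 (W + 55, P + 15):
  W = 40 + 55 = 95
  C = 202 + 6·95 = 772
Option 2 (W + 19, Y := -21):
  W = 40 + 19 = 59
  C = 202 + 6·59 = 556
C: 772 − 556 = 216

216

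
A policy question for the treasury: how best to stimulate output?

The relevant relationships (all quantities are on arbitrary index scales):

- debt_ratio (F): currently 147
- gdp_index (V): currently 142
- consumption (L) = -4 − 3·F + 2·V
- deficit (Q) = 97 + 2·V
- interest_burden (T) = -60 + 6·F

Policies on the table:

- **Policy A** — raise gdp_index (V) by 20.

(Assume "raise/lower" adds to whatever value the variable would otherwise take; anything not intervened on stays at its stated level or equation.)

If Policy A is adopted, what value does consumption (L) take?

-121

Policy A (V + 20):
  F = 147
  V = 142 + 20 = 162
  L = -4 − 3·147 + 2·162 = -121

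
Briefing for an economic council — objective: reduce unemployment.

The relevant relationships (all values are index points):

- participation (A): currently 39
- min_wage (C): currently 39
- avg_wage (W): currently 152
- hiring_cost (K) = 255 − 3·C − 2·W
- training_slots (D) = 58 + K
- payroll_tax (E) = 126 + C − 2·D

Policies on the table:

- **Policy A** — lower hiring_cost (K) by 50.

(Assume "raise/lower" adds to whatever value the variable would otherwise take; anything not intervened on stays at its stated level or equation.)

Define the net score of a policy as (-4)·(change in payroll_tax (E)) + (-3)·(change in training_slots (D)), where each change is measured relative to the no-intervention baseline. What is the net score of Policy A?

-250

Baseline:
  C = 39
  W = 152
  K = 255 − 3·39 − 2·152 = -166
  D = 58 + (-166) = -108
  E = 126 + 39 − 2·(-108) = 381
Policy A (K − 50):
  C = 39
  W = 152
  K = 255 − 3·39 − 2·152 (−50 from intervention) = -216
  D = 58 + (-216) = -158
  E = 126 + 39 − 2·(-158) = 481
ΔE = 481 − 381 = 100; ΔD = -158 − (-108) = -50
Score = (-4)·100 + (-3)·(-50) = -250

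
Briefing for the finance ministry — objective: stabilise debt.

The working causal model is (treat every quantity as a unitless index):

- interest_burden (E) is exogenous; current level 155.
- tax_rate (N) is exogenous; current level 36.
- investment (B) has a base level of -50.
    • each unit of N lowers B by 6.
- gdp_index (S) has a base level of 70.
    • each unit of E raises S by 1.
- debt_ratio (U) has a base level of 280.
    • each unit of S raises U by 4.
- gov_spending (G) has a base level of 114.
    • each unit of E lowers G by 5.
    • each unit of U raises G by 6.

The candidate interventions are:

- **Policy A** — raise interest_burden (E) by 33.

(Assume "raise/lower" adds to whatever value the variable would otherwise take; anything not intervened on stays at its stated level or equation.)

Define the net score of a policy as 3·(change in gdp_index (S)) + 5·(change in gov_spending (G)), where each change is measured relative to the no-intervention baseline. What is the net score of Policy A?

3234

Baseline:
  E = 155
  S = 70 + 155 = 225
  U = 280 + 4·225 = 1180
  G = 114 − 5·155 + 6·1180 = 6419
Policy A (E + 33):
  E = 155 + 33 = 188
  S = 70 + 188 = 258
  U = 280 + 4·258 = 1312
  G = 114 − 5·188 + 6·1312 = 7046
ΔS = 258 − 225 = 33; ΔG = 7046 − 6419 = 627
Score = 3·33 + 5·627 = 3234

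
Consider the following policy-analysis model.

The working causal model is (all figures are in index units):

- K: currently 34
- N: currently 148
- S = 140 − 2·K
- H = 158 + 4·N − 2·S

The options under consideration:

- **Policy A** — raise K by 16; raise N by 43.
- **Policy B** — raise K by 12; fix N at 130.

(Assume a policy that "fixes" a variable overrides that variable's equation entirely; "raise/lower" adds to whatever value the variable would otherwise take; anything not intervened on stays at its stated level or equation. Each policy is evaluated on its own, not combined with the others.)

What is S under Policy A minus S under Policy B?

Policy A (K + 16, N + 43):
  K = 34 + 16 = 50
  S = 140 − 2·50 = 40
Policy B (K + 12, N := 130):
  K = 34 + 12 = 46
  S = 140 − 2·46 = 48
S: 40 − 48 = -8

-8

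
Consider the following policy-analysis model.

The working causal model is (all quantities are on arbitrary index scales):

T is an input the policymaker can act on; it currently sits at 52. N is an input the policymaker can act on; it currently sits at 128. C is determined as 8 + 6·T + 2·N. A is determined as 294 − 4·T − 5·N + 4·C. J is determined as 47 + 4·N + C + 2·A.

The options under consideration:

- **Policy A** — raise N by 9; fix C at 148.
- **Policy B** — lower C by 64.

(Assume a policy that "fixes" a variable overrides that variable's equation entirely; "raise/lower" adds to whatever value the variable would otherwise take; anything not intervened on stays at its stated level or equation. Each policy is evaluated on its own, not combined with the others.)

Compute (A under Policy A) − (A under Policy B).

-1501

Policy A (N + 9, C := 148):
  T = 52
  N = 128 + 9 = 137
  C = 148
  A = 294 − 4·52 − 5·137 + 4·148 = -7
Policy B (C − 64):
  T = 52
  N = 128
  C = 8 + 6·52 + 2·128 (−64 from intervention) = 512
  A = 294 − 4·52 − 5·128 + 4·512 = 1494
A: -7 − 1494 = -1501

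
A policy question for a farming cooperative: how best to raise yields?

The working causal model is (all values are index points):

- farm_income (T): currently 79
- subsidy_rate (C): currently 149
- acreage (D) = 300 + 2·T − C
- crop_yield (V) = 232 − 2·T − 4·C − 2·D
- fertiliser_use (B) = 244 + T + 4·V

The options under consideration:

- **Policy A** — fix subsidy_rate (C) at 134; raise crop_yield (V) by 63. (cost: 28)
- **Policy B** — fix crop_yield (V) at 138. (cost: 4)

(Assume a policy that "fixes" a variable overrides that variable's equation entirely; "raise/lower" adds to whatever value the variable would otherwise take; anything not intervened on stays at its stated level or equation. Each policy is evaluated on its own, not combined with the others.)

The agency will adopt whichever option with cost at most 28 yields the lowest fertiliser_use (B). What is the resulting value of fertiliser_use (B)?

Policy A (C := 134, V + 63):
  T = 79
  C = 134
  D = 300 + 2·79 − 134 = 324
  V = 232 − 2·79 − 4·134 − 2·324 (+63 from intervention) = -1047
  B = 244 + 79 + 4·(-1047) = -3865
Policy B (V := 138):
  T = 79
  C = 149
  D = 300 + 2·79 − 149 = 309
  V = 138
  B = 244 + 79 + 4·138 = 875
Comparing — Policy A: B=-3865, Policy B: B=875. Lowest is -3865 (Policy A).

-3865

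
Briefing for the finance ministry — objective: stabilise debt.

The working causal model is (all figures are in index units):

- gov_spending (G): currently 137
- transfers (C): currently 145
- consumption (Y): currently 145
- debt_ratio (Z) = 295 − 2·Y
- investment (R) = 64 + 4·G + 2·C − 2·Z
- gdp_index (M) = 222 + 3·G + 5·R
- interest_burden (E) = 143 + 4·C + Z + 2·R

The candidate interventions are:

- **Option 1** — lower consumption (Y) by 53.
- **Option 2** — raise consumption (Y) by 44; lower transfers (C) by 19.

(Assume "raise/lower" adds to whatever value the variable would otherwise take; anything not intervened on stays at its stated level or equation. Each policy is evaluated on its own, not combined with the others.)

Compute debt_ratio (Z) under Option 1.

111

Option 1 (Y − 53):
  Y = 145 − 53 = 92
  Z = 295 − 2·92 = 111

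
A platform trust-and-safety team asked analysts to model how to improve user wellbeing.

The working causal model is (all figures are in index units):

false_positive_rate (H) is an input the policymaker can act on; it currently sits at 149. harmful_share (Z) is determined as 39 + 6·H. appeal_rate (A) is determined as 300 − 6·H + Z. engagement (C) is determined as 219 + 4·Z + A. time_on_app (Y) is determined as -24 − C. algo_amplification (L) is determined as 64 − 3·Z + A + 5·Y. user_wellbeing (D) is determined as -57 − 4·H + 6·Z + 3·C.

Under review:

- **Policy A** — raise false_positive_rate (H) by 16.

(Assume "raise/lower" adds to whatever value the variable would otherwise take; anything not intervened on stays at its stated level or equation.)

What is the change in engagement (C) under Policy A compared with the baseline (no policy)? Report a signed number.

384

Baseline:
  H = 149
  Z = 39 + 6·149 = 933
  A = 300 − 6·149 + 933 = 339
  C = 219 + 4·933 + 339 = 4290
Policy A (H + 16):
  H = 149 + 16 = 165
  Z = 39 + 6·165 = 1029
  A = 300 − 6·165 + 1029 = 339
  C = 219 + 4·1029 + 339 = 4674
Change in C: 4674 − 4290 = 384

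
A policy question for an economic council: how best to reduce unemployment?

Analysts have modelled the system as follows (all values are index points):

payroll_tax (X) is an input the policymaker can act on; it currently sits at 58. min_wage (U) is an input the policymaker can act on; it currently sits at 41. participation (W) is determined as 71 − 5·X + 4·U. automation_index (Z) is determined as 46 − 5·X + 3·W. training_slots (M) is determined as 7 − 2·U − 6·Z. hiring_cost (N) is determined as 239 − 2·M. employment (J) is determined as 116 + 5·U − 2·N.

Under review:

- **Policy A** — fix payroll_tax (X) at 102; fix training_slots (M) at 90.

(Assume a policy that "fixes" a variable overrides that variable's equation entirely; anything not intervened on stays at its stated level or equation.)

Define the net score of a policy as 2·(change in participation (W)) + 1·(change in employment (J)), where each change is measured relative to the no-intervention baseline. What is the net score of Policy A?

-9596

Baseline:
  X = 58
  U = 41
  W = 71 − 5·58 + 4·41 = -55
  Z = 46 − 5·58 + 3·(-55) = -409
  M = 7 − 2·41 − 6·(-409) = 2379
  N = 239 − 2·2379 = -4519
  J = 116 + 5·41 − 2·(-4519) = 9359
Policy A (X := 102, M := 90):
  X = 102
  U = 41
  W = 71 − 5·102 + 4·41 = -275
  Z = 46 − 5·102 + 3·(-275) = -1289
  M = 90
  N = 239 − 2·90 = 59
  J = 116 + 5·41 − 2·59 = 203
ΔW = -275 − (-55) = -220; ΔJ = 203 − 9359 = -9156
Score = 2·(-220) + 1·(-9156) = -9596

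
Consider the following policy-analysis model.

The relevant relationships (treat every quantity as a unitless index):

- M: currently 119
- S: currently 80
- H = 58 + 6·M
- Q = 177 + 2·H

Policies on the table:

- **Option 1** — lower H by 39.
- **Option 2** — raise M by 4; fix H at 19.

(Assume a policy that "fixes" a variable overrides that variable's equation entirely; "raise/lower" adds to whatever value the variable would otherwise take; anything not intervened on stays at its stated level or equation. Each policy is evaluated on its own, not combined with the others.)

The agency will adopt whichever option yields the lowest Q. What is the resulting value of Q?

215

Option 1 (H − 39):
  M = 119
  H = 58 + 6·119 (−39 from intervention) = 733
  Q = 177 + 2·733 = 1643
Option 2 (M + 4, H := 19):
  M = 119 + 4 = 123
  H = 19
  Q = 177 + 2·19 = 215
Comparing — Option 1: Q=1643, Option 2: Q=215. Lowest is 215 (Option 2).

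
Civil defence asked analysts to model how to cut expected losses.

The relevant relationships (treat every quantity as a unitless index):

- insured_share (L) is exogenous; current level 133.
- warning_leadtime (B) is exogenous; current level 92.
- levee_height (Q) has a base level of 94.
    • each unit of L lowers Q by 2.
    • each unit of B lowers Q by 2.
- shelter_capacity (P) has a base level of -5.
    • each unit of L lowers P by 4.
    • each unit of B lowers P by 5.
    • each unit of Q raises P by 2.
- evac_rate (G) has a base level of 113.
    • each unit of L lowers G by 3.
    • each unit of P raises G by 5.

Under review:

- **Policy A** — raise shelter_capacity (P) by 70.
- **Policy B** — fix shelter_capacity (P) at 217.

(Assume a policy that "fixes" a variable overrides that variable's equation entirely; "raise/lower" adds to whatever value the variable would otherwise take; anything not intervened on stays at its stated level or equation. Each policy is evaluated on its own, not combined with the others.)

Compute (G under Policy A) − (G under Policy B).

Policy A (P + 70):
  L = 133
  B = 92
  Q = 94 − 2·133 − 2·92 = -356
  P = -5 − 4·133 − 5·92 + 2·(-356) (+70 from intervention) = -1639
  G = 113 − 3·133 + 5·(-1639) = -8481
Policy B (P := 217):
  L = 133
  B = 92
  Q = 94 − 2·133 − 2·92 = -356
  P = 217
  G = 113 − 3·133 + 5·217 = 799
G: -8481 − 799 = -9280

-9280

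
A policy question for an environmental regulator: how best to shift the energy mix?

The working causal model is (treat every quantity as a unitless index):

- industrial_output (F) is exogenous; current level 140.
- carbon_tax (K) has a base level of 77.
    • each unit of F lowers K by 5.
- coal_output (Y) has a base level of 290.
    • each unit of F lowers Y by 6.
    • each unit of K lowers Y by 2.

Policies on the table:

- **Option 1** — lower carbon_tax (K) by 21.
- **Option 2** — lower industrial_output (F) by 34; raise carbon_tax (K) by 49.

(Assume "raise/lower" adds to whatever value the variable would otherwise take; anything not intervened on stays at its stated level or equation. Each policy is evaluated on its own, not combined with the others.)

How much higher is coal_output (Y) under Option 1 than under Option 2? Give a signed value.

Option 1 (K − 21):
  F = 140
  K = 77 − 5·140 (−21 from intervention) = -644
  Y = 290 − 6·140 − 2·(-644) = 738
Option 2 (F − 34, K + 49):
  F = 140 − 34 = 106
  K = 77 − 5·106 (+49 from intervention) = -404
  Y = 290 − 6·106 − 2·(-404) = 462
Y: 738 − 462 = 276

276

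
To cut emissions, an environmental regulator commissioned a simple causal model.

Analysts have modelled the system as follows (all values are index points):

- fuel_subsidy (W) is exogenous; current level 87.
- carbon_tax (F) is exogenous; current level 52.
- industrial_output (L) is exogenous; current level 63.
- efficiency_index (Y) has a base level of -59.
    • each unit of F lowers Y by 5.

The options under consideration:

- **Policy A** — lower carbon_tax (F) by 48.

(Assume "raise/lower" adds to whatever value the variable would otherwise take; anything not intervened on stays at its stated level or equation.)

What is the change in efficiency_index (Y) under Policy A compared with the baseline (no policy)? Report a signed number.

Baseline:
  F = 52
  Y = -59 − 5·52 = -319
Policy A (F − 48):
  F = 52 − 48 = 4
  Y = -59 − 5·4 = -79
Change in Y: -79 − (-319) = 240

240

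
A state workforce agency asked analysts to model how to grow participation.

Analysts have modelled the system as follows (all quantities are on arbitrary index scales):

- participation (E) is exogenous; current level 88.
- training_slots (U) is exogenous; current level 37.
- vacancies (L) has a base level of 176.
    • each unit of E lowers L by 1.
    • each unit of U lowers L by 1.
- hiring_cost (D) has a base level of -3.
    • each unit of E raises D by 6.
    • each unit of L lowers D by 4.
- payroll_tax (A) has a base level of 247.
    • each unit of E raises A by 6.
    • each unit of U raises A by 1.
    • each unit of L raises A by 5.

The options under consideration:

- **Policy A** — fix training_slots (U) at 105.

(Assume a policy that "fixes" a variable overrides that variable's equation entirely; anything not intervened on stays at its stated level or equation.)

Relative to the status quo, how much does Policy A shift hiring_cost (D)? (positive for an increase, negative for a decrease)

Baseline:
  E = 88
  U = 37
  L = 176 − 88 − 37 = 51
  D = -3 + 6·88 − 4·51 = 321
Policy A (U := 105):
  E = 88
  U = 105
  L = 176 − 88 − 105 = -17
  D = -3 + 6·88 − 4·(-17) = 593
Change in D: 593 − 321 = 272

272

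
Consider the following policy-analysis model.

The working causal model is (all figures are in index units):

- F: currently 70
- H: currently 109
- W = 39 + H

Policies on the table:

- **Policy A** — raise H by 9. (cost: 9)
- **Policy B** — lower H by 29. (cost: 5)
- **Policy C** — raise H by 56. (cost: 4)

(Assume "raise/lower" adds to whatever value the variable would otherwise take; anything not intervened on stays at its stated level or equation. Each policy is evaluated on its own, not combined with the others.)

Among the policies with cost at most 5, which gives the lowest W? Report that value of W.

Policy B (H − 29):
  H = 109 − 29 = 80
  W = 39 + 80 = 119
Policy C (H + 56):
  H = 109 + 56 = 165
  W = 39 + 165 = 204
Comparing — Policy B: W=119, Policy C: W=204. Lowest is 119 (Policy B).

119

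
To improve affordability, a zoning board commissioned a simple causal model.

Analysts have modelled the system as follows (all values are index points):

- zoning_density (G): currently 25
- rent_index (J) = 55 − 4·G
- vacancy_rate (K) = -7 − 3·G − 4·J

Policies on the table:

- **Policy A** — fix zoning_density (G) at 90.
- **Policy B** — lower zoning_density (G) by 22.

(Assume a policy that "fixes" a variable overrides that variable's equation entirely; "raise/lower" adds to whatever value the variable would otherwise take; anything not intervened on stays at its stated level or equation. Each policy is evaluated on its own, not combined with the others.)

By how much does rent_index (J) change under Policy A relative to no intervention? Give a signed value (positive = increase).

-260

Baseline:
  G = 25
  J = 55 − 4·25 = -45
Policy A (G := 90):
  G = 90
  J = 55 − 4·90 = -305
Change in J: -305 − (-45) = -260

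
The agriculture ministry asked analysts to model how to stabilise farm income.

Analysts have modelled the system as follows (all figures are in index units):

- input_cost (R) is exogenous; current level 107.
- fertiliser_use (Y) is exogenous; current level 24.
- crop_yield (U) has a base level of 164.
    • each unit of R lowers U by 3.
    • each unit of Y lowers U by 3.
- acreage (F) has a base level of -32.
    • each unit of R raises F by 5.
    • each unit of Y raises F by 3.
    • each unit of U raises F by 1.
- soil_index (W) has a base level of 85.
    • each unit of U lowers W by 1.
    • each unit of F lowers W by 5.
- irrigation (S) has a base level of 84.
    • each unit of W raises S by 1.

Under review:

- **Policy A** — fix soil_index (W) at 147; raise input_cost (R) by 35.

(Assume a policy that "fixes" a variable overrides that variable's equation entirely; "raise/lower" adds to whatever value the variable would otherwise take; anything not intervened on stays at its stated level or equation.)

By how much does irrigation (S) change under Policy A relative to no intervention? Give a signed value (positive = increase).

1563

Baseline:
  R = 107
  Y = 24
  U = 164 − 3·107 − 3·24 = -229
  F = -32 + 5·107 + 3·24 + (-229) = 346
  W = 85 − (-229) − 5·346 = -1416
  S = 84 + (-1416) = -1332
Policy A (W := 147, R + 35):
  R = 107 + 35 = 142
  Y = 24
  U = 164 − 3·142 − 3·24 = -334
  F = -32 + 5·142 + 3·24 + (-334) = 416
  W = 147
  S = 84 + 147 = 231
Change in S: 231 − (-1332) = 1563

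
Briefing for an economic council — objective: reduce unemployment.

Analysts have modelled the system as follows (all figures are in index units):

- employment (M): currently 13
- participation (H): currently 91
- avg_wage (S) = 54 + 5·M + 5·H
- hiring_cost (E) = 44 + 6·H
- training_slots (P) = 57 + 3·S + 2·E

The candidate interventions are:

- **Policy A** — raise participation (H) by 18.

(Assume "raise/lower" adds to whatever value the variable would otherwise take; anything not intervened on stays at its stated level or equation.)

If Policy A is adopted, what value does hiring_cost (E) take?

698

Policy A (H + 18):
  H = 91 + 18 = 109
  E = 44 + 6·109 = 698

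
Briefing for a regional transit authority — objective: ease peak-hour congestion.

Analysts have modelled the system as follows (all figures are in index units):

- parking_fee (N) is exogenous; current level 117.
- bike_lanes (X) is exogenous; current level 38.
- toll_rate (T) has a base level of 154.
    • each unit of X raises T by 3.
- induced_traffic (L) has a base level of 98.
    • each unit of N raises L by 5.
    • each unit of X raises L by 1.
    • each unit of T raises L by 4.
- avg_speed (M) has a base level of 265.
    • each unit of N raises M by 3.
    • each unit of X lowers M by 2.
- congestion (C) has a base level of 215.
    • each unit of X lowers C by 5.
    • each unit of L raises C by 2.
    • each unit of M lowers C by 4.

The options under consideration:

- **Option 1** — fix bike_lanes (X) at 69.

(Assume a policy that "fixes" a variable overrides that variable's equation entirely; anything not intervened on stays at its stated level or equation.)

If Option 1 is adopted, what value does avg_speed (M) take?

Option 1 (X := 69):
  N = 117
  X = 69
  M = 265 + 3·117 − 2·69 = 478

478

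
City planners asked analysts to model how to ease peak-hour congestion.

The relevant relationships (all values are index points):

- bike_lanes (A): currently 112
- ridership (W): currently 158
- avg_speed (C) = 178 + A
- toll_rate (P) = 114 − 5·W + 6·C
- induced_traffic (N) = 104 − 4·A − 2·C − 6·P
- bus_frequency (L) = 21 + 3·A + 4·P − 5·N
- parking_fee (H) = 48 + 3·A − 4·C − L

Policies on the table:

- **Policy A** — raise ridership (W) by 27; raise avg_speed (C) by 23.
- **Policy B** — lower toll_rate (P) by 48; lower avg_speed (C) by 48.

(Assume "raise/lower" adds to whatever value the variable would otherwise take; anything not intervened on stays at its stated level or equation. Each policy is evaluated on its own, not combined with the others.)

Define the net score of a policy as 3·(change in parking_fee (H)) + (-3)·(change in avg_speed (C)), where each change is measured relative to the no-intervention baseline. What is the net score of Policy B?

36432

Baseline:
  A = 112
  W = 158
  C = 178 + 112 = 290
  P = 114 − 5·158 + 6·290 = 1064
  N = 104 − 4·112 − 2·290 − 6·1064 = -7308
  L = 21 + 3·112 + 4·1064 − 5·(-7308) = 41153
  H = 48 + 3·112 − 4·290 − 41153 = -41929
Policy B (P − 48, C − 48):
  A = 112
  W = 158
  C = 178 + 112 (−48 from intervention) = 242
  P = 114 − 5·158 + 6·242 (−48 from intervention) = 728
  N = 104 − 4·112 − 2·242 − 6·728 = -5196
  L = 21 + 3·112 + 4·728 − 5·(-5196) = 29249
  H = 48 + 3·112 − 4·242 − 29249 = -29833
ΔH = -29833 − (-41929) = 12096; ΔC = 242 − 290 = -48
Score = 3·12096 + (-3)·(-48) = 36432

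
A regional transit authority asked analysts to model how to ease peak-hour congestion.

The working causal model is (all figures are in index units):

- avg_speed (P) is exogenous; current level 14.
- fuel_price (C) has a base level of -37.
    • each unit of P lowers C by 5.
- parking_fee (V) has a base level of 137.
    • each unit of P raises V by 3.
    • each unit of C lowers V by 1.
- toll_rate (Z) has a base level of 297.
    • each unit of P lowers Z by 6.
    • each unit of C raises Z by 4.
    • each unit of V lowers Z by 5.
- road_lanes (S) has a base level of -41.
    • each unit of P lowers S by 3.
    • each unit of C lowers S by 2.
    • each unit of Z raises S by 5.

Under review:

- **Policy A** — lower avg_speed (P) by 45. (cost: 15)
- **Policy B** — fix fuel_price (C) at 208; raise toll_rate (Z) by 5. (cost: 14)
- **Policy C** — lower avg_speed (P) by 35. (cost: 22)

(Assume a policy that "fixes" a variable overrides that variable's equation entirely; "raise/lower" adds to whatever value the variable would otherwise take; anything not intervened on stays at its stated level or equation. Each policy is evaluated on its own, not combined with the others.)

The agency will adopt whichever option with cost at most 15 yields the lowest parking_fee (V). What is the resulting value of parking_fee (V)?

Policy A (P − 45):
  P = 14 − 45 = -31
  C = -37 − 5·(-31) = 118
  V = 137 + 3·(-31) − 118 = -74
Policy B (C := 208, Z + 5):
  P = 14
  C = 208
  V = 137 + 3·14 − 208 = -29
Comparing — Policy A: V=-74, Policy B: V=-29. Lowest is -74 (Policy A).

-74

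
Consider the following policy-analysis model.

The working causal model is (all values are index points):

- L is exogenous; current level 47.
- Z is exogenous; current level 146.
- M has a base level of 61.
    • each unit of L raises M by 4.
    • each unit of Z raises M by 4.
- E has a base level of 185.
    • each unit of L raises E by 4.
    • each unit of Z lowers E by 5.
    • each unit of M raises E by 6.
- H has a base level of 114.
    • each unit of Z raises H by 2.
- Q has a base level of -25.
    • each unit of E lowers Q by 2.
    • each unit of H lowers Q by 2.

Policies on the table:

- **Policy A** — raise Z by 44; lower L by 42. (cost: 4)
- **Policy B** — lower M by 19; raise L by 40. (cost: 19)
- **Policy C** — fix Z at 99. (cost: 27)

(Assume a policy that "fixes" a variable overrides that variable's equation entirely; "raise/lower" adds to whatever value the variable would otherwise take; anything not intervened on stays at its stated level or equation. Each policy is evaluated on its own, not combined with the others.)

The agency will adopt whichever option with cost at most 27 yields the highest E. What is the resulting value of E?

5647

Policy A (Z + 44, L − 42):
  L = 47 − 42 = 5
  Z = 146 + 44 = 190
  M = 61 + 4·5 + 4·190 = 841
  E = 185 + 4·5 − 5·190 + 6·841 = 4301
Policy B (M − 19, L + 40):
  L = 47 + 40 = 87
  Z = 146
  M = 61 + 4·87 + 4·146 (−19 from intervention) = 974
  E = 185 + 4·87 − 5·146 + 6·974 = 5647
Policy C (Z := 99):
  L = 47
  Z = 99
  M = 61 + 4·47 + 4·99 = 645
  E = 185 + 4·47 − 5·99 + 6·645 = 3748
Comparing — Policy A: E=4301, Policy B: E=5647, Policy C: E=3748. Highest is 5647 (Policy B).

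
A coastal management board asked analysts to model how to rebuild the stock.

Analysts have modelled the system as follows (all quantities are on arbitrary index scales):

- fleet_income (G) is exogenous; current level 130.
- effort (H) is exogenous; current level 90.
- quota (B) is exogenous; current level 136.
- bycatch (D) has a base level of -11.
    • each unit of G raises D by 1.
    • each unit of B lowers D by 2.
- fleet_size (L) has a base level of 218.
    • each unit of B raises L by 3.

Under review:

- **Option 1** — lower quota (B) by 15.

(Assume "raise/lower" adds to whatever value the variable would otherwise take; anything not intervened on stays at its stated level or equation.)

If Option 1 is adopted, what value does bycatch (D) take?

-123

Option 1 (B − 15):
  G = 130
  B = 136 − 15 = 121
  D = -11 + 130 − 2·121 = -123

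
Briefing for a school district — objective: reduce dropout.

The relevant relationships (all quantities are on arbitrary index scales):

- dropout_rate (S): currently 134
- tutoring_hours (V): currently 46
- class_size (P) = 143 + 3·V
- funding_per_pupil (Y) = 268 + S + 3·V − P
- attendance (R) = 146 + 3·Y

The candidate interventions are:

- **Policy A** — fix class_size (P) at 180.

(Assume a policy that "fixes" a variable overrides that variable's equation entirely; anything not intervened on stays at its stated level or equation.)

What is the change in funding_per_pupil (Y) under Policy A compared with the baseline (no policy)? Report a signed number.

101

Baseline:
  S = 134
  V = 46
  P = 143 + 3·46 = 281
  Y = 268 + 134 + 3·46 − 281 = 259
Policy A (P := 180):
  S = 134
  V = 46
  P = 180
  Y = 268 + 134 + 3·46 − 180 = 360
Change in Y: 360 − 259 = 101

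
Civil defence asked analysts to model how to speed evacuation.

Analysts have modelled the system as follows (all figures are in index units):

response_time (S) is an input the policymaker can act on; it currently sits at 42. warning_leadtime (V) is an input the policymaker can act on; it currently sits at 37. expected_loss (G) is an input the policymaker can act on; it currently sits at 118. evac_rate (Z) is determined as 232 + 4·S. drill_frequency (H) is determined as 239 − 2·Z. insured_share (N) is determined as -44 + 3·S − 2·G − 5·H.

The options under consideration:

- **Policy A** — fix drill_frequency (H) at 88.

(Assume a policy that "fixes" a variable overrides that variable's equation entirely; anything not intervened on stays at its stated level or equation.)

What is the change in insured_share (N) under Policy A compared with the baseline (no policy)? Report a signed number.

-3245

Baseline:
  S = 42
  G = 118
  Z = 232 + 4·42 = 400
  H = 239 − 2·400 = -561
  N = -44 + 3·42 − 2·118 − 5·(-561) = 2651
Policy A (H := 88):
  S = 42
  G = 118
  Z = 232 + 4·42 = 400
  H = 88
  N = -44 + 3·42 − 2·118 − 5·88 = -594
Change in N: -594 − 2651 = -3245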